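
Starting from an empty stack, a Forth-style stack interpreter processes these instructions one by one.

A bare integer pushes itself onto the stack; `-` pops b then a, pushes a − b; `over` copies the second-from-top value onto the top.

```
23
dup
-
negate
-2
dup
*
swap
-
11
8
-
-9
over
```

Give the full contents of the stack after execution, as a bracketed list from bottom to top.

[4, 3, -9, 3]

23     : 23
dup    : 23 23
-      : 0
negate : 0
-2     : 0 -2
dup    : 0 -2 -2
*      : 0 4
swap   : 4 0
-      : 4
11     : 4 11
8      : 4 11 8
-      : 4 3
-9     : 4 3 -9
over   : 4 3 -9 3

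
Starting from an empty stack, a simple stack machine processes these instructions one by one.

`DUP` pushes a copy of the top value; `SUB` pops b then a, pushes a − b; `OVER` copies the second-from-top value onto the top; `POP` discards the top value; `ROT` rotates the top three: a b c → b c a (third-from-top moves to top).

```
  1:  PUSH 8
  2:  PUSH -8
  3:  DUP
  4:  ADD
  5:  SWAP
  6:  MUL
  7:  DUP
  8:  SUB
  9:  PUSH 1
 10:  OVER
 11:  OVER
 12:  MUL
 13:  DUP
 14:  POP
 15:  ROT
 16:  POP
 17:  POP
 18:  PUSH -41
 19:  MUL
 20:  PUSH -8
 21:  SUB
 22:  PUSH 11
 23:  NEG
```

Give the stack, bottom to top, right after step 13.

[0, 1, 0, 0]

PUSH 8  → 8
PUSH -8 → 8 -8
DUP     → 8 -8 -8
ADD     → 8 -16
SWAP    → -16 8
MUL     → -128
DUP     → -128 -128
SUB     → 0
PUSH 1  → 0 1
OVER    → 0 1 0
OVER    → 0 1 0 1
MUL     → 0 1 0
DUP     → 0 1 0 0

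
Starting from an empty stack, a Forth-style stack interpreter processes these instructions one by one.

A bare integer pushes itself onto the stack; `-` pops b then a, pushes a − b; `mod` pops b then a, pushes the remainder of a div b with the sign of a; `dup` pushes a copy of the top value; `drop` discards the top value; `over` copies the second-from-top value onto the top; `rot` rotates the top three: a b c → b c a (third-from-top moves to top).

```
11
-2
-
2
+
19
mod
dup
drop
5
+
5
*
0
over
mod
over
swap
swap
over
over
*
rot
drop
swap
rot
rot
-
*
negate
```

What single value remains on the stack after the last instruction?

11     -> [11]
-2     -> [11, -2]
-      -> [13]
2      -> [13, 2]
+      -> [15]
19     -> [15, 19]
mod    -> [15]
dup    -> [15, 15]
drop   -> [15]
5      -> [15, 5]
+      -> [20]
5      -> [20, 5]
*      -> [100]
0      -> [100, 0]
over   -> [100, 0, 100]
mod    -> [100, 0]
over   -> [100, 0, 100]
swap   -> [100, 100, 0]
swap   -> [100, 0, 100]
over   -> [100, 0, 100, 0]
over   -> [100, 0, 100, 0, 100]
*      -> [100, 0, 100, 0]
rot    -> [100, 100, 0, 0]
drop   -> [100, 100, 0]
swap   -> [100, 0, 100]
rot    -> [0, 100, 100]
rot    -> [100, 100, 0]
-      -> [100, 100]
*      -> [10000]
negate -> [-10000]

-10000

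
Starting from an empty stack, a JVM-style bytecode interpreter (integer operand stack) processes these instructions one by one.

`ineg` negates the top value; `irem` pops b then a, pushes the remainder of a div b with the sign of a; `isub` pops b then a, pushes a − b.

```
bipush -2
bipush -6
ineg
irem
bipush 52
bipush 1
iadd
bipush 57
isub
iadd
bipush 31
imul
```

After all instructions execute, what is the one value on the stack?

bipush -2 → [-2]
bipush -6 → [-2, -6]
ineg      → [-2, 6]
irem      → [-2]
bipush 52 → [-2, 52]
bipush 1  → [-2, 52, 1]
iadd      → [-2, 53]
bipush 57 → [-2, 53, 57]
isub      → [-2, -4]
iadd      → [-6]
bipush 31 → [-6, 31]
imul      → [-186]

-186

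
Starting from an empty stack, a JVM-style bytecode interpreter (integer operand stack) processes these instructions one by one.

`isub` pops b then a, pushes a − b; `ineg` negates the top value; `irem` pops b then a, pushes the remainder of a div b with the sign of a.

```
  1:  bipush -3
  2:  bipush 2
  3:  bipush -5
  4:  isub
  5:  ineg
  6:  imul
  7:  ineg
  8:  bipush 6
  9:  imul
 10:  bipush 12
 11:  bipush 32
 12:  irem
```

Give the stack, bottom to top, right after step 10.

[-126, 12]

bipush -3 -> [-3]
bipush 2  -> [-3, 2]
bipush -5 -> [-3, 2, -5]
isub      -> [-3, 7]
ineg      -> [-3, -7]
imul      -> [21]
ineg      -> [-21]
bipush 6  -> [-21, 6]
imul      -> [-126]
bipush 12 -> [-126, 12]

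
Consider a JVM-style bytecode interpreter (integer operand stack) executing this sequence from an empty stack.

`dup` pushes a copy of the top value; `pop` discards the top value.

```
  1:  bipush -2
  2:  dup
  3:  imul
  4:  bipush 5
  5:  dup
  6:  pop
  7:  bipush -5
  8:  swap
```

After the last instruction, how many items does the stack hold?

3

bipush -2 → [-2]
dup       → [-2, -2]
imul      → [4]
bipush 5  → [4, 5]
dup       → [4, 5, 5]
pop       → [4, 5]
bipush -5 → [4, 5, -5]
swap      → [4, -5, 5]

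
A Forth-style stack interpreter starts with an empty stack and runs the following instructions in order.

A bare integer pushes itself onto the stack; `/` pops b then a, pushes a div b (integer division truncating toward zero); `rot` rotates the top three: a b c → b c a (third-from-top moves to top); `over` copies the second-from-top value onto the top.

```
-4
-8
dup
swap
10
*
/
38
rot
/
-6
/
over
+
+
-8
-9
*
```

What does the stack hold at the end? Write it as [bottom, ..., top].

-4    [-4]
-8    [-4, -8]
dup   [-4, -8, -8]
swap  [-4, -8, -8]
10    [-4, -8, -8, 10]
*     [-4, -8, -80]
/     [-4, 0]
38    [-4, 0, 38]
rot   [0, 38, -4]
/     [0, -9]
-6    [0, -9, -6]
/     [0, 1]
over  [0, 1, 0]
+     [0, 1]
+     [1]
-8    [1, -8]
-9    [1, -8, -9]
*     [1, 72]

[1, 72]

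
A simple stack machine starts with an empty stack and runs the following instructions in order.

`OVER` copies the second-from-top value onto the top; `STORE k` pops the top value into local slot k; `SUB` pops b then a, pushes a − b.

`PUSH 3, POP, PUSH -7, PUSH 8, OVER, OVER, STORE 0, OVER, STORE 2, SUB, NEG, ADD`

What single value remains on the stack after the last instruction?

-22

PUSH 3  -> [3]
POP     -> []
PUSH -7 -> [-7]
PUSH 8  -> [-7, 8]
OVER    -> [-7, 8, -7]
OVER    -> [-7, 8, -7, 8]
STORE 0 -> [-7, 8, -7]
OVER    -> [-7, 8, -7, 8]
STORE 2 -> [-7, 8, -7]
SUB     -> [-7, 15]
NEG     -> [-7, -15]
ADD     -> [-22]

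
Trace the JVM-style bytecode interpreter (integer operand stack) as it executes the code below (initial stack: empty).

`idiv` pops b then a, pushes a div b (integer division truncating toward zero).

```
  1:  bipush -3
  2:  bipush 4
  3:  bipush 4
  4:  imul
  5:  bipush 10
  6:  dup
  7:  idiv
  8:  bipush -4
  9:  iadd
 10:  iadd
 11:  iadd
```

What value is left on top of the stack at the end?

10

bipush -3 -> -3
bipush 4  -> -3 4
bipush 4  -> -3 4 4
imul      -> -3 16
bipush 10 -> -3 16 10
dup       -> -3 16 10 10
idiv      -> -3 16 1
bipush -4 -> -3 16 1 -4
iadd      -> -3 16 -3
iadd      -> -3 13
iadd      -> 10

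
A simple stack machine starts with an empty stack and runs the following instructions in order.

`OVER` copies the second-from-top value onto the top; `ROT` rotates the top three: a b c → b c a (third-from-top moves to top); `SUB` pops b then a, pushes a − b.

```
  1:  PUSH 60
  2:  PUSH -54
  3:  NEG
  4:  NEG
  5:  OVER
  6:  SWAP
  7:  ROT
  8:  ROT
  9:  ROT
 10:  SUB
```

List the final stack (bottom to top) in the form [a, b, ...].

PUSH 60  : 60
PUSH -54 : 60 -54
NEG      : 60 54
NEG      : 60 -54
OVER     : 60 -54 60
SWAP     : 60 60 -54
ROT      : 60 -54 60
ROT      : -54 60 60
ROT      : 60 60 -54
SUB      : 60 114

[60, 114]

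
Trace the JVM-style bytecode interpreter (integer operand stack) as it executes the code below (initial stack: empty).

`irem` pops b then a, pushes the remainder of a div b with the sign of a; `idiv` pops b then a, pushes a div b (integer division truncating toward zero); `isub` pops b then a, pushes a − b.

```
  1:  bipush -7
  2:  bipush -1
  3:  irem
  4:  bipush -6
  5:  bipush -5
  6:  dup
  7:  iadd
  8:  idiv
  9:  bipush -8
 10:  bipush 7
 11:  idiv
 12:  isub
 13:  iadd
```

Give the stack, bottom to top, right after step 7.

[0, -6, -10]

bipush -7 → [-7]
bipush -1 → [-7, -1]
irem      → [0]
bipush -6 → [0, -6]
bipush -5 → [0, -6, -5]
dup       → [0, -6, -5, -5]
iadd      → [0, -6, -10]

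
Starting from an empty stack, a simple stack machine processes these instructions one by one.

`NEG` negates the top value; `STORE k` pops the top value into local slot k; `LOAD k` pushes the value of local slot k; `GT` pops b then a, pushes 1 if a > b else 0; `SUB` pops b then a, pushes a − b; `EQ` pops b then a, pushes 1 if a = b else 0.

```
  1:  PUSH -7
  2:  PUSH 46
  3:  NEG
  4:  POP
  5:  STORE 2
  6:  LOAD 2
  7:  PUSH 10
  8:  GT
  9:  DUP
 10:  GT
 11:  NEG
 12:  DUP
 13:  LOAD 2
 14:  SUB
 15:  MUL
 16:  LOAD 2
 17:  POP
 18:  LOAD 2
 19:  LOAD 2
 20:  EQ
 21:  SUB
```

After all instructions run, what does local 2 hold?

-7

PUSH -7 → [-7]
PUSH 46 → [-7, 46]
NEG     → [-7, -46]
POP     → [-7]
STORE 2 → []
LOAD 2  → [-7]
PUSH 10 → [-7, 10]
GT      → [0]
DUP     → [0, 0]
GT      → [0]
NEG     → [0]
DUP     → [0, 0]
LOAD 2  → [0, 0, -7]
SUB     → [0, 7]
MUL     → [0]
LOAD 2  → [0, -7]
POP     → [0]
LOAD 2  → [0, -7]
LOAD 2  → [0, -7, -7]
EQ      → [0, 1]
SUB     → [-1]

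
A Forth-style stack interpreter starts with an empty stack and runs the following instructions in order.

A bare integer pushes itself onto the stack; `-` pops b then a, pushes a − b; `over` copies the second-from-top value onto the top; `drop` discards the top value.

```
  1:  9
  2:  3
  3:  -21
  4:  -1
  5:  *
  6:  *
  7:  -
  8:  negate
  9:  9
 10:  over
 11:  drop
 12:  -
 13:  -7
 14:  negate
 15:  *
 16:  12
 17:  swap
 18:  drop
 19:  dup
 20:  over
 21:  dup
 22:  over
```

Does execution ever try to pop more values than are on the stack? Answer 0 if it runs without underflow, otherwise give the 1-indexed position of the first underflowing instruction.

0

9      -> 9
3      -> 9 3
-21    -> 9 3 -21
-1     -> 9 3 -21 -1
*      -> 9 3 21
*      -> 9 63
-      -> -54
negate -> 54
9      -> 54 9
over   -> 54 9 54
drop   -> 54 9
-      -> 45
-7     -> 45 -7
negate -> 45 7
*      -> 315
12     -> 315 12
swap   -> 12 315
drop   -> 12
dup    -> 12 12
over   -> 12 12 12
dup    -> 12 12 12 12
over   -> 12 12 12 12 12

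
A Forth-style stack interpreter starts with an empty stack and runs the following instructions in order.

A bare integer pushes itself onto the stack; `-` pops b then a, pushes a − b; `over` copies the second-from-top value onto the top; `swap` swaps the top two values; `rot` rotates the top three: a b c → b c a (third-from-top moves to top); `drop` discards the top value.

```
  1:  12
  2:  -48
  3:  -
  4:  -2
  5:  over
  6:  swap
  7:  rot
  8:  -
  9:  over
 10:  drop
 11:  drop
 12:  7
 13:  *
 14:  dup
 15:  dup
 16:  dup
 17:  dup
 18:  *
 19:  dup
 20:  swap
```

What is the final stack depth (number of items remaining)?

12    12
-48   12 -48
-     60
-2    60 -2
over  60 -2 60
swap  60 60 -2
rot   60 -2 60
-     60 -62
over  60 -62 60
drop  60 -62
drop  60
7     60 7
*     420
dup   420 420
dup   420 420 420
dup   420 420 420 420
dup   420 420 420 420 420
*     420 420 420 176400
dup   420 420 420 176400 176400
swap  420 420 420 176400 176400

5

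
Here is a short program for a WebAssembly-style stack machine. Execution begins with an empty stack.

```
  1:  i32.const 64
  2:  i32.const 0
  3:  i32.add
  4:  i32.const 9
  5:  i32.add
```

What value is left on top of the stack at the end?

i32.const 64 → 64
i32.const 0  → 64 0
i32.add      → 64
i32.const 9  → 64 9
i32.add      → 73

73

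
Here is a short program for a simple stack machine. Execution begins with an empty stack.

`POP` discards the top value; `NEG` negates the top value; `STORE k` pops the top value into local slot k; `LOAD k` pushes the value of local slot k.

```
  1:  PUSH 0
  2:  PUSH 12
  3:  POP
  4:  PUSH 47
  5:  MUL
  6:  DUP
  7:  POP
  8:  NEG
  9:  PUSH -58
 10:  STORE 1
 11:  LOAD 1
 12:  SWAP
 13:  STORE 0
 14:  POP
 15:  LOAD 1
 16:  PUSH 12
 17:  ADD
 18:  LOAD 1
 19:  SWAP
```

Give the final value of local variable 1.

PUSH 0    0
PUSH 12   0 12
POP       0
PUSH 47   0 47
MUL       0
DUP       0 0
POP       0
NEG       0
PUSH -58  0 -58
STORE 1   0
LOAD 1    0 -58
SWAP      -58 0
STORE 0   -58
POP       (empty)
LOAD 1    -58
PUSH 12   -58 12
ADD       -46
LOAD 1    -46 -58
SWAP      -58 -46

-58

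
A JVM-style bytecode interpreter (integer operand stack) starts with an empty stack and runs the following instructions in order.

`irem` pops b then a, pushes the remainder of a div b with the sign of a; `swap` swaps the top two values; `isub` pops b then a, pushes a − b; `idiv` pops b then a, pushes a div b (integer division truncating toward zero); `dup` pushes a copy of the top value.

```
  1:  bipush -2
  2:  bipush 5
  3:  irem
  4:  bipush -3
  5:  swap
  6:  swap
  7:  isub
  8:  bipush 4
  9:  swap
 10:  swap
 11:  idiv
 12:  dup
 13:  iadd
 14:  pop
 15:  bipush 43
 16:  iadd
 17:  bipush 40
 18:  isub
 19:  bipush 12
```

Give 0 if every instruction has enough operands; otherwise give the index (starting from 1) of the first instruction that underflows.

16

bipush -2  -2
bipush 5   -2 5
irem       -2
bipush -3  -2 -3
swap       -3 -2
swap       -2 -3
isub       1
bipush 4   1 4
swap       4 1
swap       1 4
idiv       0
dup        0 0
iadd       0
pop        (empty)
bipush 43  43
iadd  — needs 2 operands, stack has 1 → underflow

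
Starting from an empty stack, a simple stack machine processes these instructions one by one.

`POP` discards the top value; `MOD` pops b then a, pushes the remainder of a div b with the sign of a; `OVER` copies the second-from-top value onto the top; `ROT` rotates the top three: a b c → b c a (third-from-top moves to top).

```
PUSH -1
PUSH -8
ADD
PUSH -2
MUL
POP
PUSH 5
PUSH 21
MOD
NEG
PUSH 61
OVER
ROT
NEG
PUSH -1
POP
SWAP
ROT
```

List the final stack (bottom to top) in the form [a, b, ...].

[5, -5, 61]

PUSH -1  -1
PUSH -8  -1 -8
ADD      -9
PUSH -2  -9 -2
MUL      18
POP      (empty)
PUSH 5   5
PUSH 21  5 21
MOD      5
NEG      -5
PUSH 61  -5 61
OVER     -5 61 -5
ROT      61 -5 -5
NEG      61 -5 5
PUSH -1  61 -5 5 -1
POP      61 -5 5
SWAP     61 5 -5
ROT      5 -5 61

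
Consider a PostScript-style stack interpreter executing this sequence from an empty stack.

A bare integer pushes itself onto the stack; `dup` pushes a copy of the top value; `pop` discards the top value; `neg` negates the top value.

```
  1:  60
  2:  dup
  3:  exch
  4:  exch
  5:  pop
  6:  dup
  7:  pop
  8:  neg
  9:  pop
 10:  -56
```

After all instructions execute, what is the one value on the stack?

60   : [60]
dup  : [60, 60]
exch : [60, 60]
exch : [60, 60]
pop  : [60]
dup  : [60, 60]
pop  : [60]
neg  : [-60]
pop  : []
-56  : [-56]

-56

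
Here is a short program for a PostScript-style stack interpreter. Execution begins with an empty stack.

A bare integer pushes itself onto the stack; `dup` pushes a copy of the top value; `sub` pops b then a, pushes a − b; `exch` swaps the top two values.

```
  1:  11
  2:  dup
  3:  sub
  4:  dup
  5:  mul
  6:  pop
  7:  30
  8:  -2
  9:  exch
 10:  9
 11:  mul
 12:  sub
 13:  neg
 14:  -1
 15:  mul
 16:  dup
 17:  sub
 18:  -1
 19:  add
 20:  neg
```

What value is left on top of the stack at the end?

1

11   → 11
dup  → 11 11
sub  → 0
dup  → 0 0
mul  → 0
pop  → (empty)
30   → 30
-2   → 30 -2
exch → -2 30
9    → -2 30 9
mul  → -2 270
sub  → -272
neg  → 272
-1   → 272 -1
mul  → -272
dup  → -272 -272
sub  → 0
-1   → 0 -1
add  → -1
neg  → 1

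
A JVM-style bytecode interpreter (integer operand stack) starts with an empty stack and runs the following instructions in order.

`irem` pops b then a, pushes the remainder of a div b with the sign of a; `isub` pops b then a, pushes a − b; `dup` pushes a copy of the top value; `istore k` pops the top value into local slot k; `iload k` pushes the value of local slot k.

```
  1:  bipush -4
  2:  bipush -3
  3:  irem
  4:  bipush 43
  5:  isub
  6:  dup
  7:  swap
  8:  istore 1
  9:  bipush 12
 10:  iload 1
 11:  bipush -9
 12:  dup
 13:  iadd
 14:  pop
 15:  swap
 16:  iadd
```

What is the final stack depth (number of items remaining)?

bipush -4 : -4
bipush -3 : -4 -3
irem      : -1
bipush 43 : -1 43
isub      : -44
dup       : -44 -44
swap      : -44 -44
istore 1  : -44
bipush 12 : -44 12
iload 1   : -44 12 -44
bipush -9 : -44 12 -44 -9
dup       : -44 12 -44 -9 -9
iadd      : -44 12 -44 -18
pop       : -44 12 -44
swap      : -44 -44 12
iadd      : -44 -32

2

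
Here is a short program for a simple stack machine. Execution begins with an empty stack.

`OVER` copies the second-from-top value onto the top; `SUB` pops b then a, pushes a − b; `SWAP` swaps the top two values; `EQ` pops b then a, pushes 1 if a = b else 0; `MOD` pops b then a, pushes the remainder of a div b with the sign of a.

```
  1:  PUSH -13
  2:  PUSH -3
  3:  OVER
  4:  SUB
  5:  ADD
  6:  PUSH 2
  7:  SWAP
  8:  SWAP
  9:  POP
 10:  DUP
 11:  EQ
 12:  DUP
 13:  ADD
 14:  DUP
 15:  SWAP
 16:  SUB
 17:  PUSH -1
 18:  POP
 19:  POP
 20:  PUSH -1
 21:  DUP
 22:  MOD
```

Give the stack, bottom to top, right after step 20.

[-1]

PUSH -13 → [-13]
PUSH -3  → [-13, -3]
OVER     → [-13, -3, -13]
SUB      → [-13, 10]
ADD      → [-3]
PUSH 2   → [-3, 2]
SWAP     → [2, -3]
SWAP     → [-3, 2]
POP      → [-3]
DUP      → [-3, -3]
EQ       → [1]
DUP      → [1, 1]
ADD      → [2]
DUP      → [2, 2]
SWAP     → [2, 2]
SUB      → [0]
PUSH -1  → [0, -1]
POP      → [0]
POP      → []
PUSH -1  → [-1]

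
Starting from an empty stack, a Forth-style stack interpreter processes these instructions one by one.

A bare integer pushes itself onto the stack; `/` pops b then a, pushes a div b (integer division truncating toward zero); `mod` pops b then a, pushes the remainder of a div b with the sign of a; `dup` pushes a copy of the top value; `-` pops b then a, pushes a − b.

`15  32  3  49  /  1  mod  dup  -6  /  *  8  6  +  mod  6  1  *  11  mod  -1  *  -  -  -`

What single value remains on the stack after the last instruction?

15  → [15]
32  → [15, 32]
3   → [15, 32, 3]
49  → [15, 32, 3, 49]
/   → [15, 32, 0]
1   → [15, 32, 0, 1]
mod → [15, 32, 0]
dup → [15, 32, 0, 0]
-6  → [15, 32, 0, 0, -6]
/   → [15, 32, 0, 0]
*   → [15, 32, 0]
8   → [15, 32, 0, 8]
6   → [15, 32, 0, 8, 6]
+   → [15, 32, 0, 14]
mod → [15, 32, 0]
6   → [15, 32, 0, 6]
1   → [15, 32, 0, 6, 1]
*   → [15, 32, 0, 6]
11  → [15, 32, 0, 6, 11]
mod → [15, 32, 0, 6]
-1  → [15, 32, 0, 6, -1]
*   → [15, 32, 0, -6]
-   → [15, 32, 6]
-   → [15, 26]
-   → [-11]

-11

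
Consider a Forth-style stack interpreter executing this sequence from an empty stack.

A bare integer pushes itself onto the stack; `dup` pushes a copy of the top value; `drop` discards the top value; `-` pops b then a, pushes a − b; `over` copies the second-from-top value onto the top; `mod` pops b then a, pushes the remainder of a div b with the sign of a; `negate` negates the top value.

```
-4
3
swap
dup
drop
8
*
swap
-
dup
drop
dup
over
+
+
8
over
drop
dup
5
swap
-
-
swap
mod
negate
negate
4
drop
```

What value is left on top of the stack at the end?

-4     -> [-4]
3      -> [-4, 3]
swap   -> [3, -4]
dup    -> [3, -4, -4]
drop   -> [3, -4]
8      -> [3, -4, 8]
*      -> [3, -32]
swap   -> [-32, 3]
-      -> [-35]
dup    -> [-35, -35]
drop   -> [-35]
dup    -> [-35, -35]
over   -> [-35, -35, -35]
+      -> [-35, -70]
+      -> [-105]
8      -> [-105, 8]
over   -> [-105, 8, -105]
drop   -> [-105, 8]
dup    -> [-105, 8, 8]
5      -> [-105, 8, 8, 5]
swap   -> [-105, 8, 5, 8]
-      -> [-105, 8, -3]
-      -> [-105, 11]
swap   -> [11, -105]
mod    -> [11]
negate -> [-11]
negate -> [11]
4      -> [11, 4]
drop   -> [11]

11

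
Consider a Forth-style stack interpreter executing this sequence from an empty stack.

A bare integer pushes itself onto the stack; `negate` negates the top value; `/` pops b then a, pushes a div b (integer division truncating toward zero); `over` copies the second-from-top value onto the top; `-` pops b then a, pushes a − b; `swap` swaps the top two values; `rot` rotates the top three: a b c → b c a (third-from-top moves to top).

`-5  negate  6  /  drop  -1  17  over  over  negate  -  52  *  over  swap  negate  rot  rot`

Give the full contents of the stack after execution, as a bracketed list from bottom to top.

[-1, -832, 17, 17]

-5     : [-5]
negate : [5]
6      : [5, 6]
/      : [0]
drop   : []
-1     : [-1]
17     : [-1, 17]
over   : [-1, 17, -1]
over   : [-1, 17, -1, 17]
negate : [-1, 17, -1, -17]
-      : [-1, 17, 16]
52     : [-1, 17, 16, 52]
*      : [-1, 17, 832]
over   : [-1, 17, 832, 17]
swap   : [-1, 17, 17, 832]
negate : [-1, 17, 17, -832]
rot    : [-1, 17, -832, 17]
rot    : [-1, -832, 17, 17]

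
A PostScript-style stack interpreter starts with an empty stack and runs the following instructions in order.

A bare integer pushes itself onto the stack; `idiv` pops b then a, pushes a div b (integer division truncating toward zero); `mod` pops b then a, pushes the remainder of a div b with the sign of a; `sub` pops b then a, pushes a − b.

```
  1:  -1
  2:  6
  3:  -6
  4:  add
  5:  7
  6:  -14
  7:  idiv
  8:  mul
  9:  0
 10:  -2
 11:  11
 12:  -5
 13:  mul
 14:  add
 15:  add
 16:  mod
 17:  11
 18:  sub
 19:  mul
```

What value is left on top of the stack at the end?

-1   -> -1
6    -> -1 6
-6   -> -1 6 -6
add  -> -1 0
7    -> -1 0 7
-14  -> -1 0 7 -14
idiv -> -1 0 0
mul  -> -1 0
0    -> -1 0 0
-2   -> -1 0 0 -2
11   -> -1 0 0 -2 11
-5   -> -1 0 0 -2 11 -5
mul  -> -1 0 0 -2 -55
add  -> -1 0 0 -57
add  -> -1 0 -57
mod  -> -1 0
11   -> -1 0 11
sub  -> -1 -11
mul  -> 11

11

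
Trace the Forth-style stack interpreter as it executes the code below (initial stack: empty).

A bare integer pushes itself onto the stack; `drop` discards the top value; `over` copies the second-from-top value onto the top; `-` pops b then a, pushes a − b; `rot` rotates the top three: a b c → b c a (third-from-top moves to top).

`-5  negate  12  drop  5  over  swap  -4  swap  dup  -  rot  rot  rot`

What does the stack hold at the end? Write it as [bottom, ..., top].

-5     : [-5]
negate : [5]
12     : [5, 12]
drop   : [5]
5      : [5, 5]
over   : [5, 5, 5]
swap   : [5, 5, 5]
-4     : [5, 5, 5, -4]
swap   : [5, 5, -4, 5]
dup    : [5, 5, -4, 5, 5]
-      : [5, 5, -4, 0]
rot    : [5, -4, 0, 5]
rot    : [5, 0, 5, -4]
rot    : [5, 5, -4, 0]

[5, 5, -4, 0]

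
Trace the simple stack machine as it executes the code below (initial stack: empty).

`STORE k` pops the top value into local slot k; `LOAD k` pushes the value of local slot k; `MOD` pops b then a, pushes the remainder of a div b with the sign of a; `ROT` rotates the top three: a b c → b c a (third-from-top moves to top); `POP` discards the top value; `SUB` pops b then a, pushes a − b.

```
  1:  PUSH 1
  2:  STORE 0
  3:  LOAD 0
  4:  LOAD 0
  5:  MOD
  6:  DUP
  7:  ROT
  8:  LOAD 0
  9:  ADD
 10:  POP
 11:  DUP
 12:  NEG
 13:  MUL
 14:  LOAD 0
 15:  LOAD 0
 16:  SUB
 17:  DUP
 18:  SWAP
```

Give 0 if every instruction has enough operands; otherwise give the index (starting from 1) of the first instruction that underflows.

7

PUSH 1  : 1
STORE 0 : (empty)
LOAD 0  : 1
LOAD 0  : 1 1
MOD     : 0
DUP     : 0 0
ROT  — needs 3 operands, stack has 2 → underflow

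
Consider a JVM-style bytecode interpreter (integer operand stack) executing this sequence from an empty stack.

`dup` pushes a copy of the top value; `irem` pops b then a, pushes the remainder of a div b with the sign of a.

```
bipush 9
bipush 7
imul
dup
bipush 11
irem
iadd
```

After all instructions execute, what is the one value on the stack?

71

bipush 9   9
bipush 7   9 7
imul       63
dup        63 63
bipush 11  63 63 11
irem       63 8
iadd       71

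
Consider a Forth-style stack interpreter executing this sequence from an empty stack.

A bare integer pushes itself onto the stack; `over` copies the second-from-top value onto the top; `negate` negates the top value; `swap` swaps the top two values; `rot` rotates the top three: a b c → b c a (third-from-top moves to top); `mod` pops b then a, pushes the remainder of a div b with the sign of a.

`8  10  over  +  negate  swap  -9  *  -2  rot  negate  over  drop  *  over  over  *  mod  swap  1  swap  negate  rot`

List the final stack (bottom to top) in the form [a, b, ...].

8      -> 8
10     -> 8 10
over   -> 8 10 8
+      -> 8 18
negate -> 8 -18
swap   -> -18 8
-9     -> -18 8 -9
*      -> -18 -72
-2     -> -18 -72 -2
rot    -> -72 -2 -18
negate -> -72 -2 18
over   -> -72 -2 18 -2
drop   -> -72 -2 18
*      -> -72 -36
over   -> -72 -36 -72
over   -> -72 -36 -72 -36
*      -> -72 -36 2592
mod    -> -72 -36
swap   -> -36 -72
1      -> -36 -72 1
swap   -> -36 1 -72
negate -> -36 1 72
rot    -> 1 72 -36

[1, 72, -36]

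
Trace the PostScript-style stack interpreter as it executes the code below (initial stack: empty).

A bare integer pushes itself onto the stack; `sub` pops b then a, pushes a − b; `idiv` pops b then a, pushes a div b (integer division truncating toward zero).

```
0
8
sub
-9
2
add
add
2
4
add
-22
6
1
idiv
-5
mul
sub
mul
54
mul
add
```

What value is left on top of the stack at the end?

2577

0    -> 0
8    -> 0 8
sub  -> -8
-9   -> -8 -9
2    -> -8 -9 2
add  -> -8 -7
add  -> -15
2    -> -15 2
4    -> -15 2 4
add  -> -15 6
-22  -> -15 6 -22
6    -> -15 6 -22 6
1    -> -15 6 -22 6 1
idiv -> -15 6 -22 6
-5   -> -15 6 -22 6 -5
mul  -> -15 6 -22 -30
sub  -> -15 6 8
mul  -> -15 48
54   -> -15 48 54
mul  -> -15 2592
add  -> 2577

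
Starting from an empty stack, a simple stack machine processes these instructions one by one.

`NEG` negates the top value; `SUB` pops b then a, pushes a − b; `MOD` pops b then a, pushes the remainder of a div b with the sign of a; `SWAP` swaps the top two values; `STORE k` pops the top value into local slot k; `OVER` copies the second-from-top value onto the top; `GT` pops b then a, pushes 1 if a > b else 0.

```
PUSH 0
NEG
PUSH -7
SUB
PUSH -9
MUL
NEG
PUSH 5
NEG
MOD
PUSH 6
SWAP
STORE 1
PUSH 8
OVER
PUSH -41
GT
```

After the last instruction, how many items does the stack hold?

PUSH 0   -> 0
NEG      -> 0
PUSH -7  -> 0 -7
SUB      -> 7
PUSH -9  -> 7 -9
MUL      -> -63
NEG      -> 63
PUSH 5   -> 63 5
NEG      -> 63 -5
MOD      -> 3
PUSH 6   -> 3 6
SWAP     -> 6 3
STORE 1  -> 6
PUSH 8   -> 6 8
OVER     -> 6 8 6
PUSH -41 -> 6 8 6 -41
GT       -> 6 8 1

3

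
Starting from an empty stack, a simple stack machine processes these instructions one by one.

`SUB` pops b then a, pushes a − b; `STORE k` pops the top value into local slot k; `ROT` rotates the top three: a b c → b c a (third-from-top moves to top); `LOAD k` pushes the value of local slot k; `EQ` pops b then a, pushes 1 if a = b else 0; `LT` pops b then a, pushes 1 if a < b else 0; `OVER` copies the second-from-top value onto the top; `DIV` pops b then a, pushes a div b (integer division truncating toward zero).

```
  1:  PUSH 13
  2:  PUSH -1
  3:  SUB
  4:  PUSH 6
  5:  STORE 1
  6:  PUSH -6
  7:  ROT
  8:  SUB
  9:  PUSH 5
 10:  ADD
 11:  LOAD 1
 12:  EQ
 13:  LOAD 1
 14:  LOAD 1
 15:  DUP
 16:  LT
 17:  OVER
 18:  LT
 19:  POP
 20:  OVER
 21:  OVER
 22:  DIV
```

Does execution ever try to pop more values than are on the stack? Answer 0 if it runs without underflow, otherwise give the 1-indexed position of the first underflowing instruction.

PUSH 13  [13]
PUSH -1  [13, -1]
SUB      [14]
PUSH 6   [14, 6]
STORE 1  [14]
PUSH -6  [14, -6]
ROT  — needs 3 operands, stack has 2 → underflow

7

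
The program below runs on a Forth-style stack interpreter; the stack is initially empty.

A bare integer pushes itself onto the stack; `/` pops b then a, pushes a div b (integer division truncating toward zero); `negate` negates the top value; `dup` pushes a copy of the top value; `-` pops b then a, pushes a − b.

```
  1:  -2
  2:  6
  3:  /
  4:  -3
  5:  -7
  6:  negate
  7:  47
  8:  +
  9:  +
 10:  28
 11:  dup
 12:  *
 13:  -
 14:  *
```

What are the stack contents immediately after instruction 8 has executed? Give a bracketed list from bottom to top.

[0, -3, 54]

-2      [-2]
6       [-2, 6]
/       [0]
-3      [0, -3]
-7      [0, -3, -7]
negate  [0, -3, 7]
47      [0, -3, 7, 47]
+       [0, -3, 54]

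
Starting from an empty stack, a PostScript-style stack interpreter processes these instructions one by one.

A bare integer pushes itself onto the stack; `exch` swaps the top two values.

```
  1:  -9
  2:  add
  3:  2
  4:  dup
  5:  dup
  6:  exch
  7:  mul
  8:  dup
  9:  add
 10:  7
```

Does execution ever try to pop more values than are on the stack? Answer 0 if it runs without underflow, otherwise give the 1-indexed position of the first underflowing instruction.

-9 : [-9]
add  — needs 2 operands, stack has 1 → underflow

2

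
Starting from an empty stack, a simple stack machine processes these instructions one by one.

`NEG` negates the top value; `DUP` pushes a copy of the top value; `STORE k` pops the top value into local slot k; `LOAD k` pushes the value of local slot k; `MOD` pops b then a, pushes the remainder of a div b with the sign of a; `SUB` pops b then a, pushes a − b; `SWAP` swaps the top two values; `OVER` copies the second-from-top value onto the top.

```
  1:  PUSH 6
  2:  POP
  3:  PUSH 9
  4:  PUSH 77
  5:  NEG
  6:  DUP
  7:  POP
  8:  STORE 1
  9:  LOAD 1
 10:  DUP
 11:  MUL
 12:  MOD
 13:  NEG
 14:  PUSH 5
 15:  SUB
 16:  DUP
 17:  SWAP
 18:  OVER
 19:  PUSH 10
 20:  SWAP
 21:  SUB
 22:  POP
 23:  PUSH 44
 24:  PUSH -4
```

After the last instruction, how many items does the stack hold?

PUSH 6  → 6
POP     → (empty)
PUSH 9  → 9
PUSH 77 → 9 77
NEG     → 9 -77
DUP     → 9 -77 -77
POP     → 9 -77
STORE 1 → 9
LOAD 1  → 9 -77
DUP     → 9 -77 -77
MUL     → 9 5929
MOD     → 9
NEG     → -9
PUSH 5  → -9 5
SUB     → -14
DUP     → -14 -14
SWAP    → -14 -14
OVER    → -14 -14 -14
PUSH 10 → -14 -14 -14 10
SWAP    → -14 -14 10 -14
SUB     → -14 -14 24
POP     → -14 -14
PUSH 44 → -14 -14 44
PUSH -4 → -14 -14 44 -4

4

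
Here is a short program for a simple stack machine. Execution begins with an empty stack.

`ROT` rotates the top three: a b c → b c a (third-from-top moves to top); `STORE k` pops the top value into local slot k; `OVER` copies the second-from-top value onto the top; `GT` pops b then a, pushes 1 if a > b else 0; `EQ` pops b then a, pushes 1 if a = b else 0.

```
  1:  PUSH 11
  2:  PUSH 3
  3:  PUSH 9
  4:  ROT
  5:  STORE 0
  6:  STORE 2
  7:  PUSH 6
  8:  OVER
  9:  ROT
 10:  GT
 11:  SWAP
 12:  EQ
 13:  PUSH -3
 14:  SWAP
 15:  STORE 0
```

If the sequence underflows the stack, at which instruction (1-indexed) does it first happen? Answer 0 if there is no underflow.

PUSH 11  11
PUSH 3   11 3
PUSH 9   11 3 9
ROT      3 9 11
STORE 0  3 9
STORE 2  3
PUSH 6   3 6
OVER     3 6 3
ROT      6 3 3
GT       6 0
SWAP     0 6
EQ       0
PUSH -3  0 -3
SWAP     -3 0
STORE 0  -3

0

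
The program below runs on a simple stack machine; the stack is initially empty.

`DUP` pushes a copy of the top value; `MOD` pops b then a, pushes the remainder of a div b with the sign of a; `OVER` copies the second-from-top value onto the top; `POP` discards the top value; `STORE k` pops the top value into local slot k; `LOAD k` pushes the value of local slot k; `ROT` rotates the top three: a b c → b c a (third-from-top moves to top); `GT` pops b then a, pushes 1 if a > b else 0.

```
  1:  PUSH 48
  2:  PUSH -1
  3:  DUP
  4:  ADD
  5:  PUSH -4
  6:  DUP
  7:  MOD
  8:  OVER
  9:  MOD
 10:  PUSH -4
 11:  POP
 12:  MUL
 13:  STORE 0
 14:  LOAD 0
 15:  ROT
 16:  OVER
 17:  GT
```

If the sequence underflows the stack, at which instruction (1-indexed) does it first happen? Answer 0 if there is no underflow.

PUSH 48 -> 48
PUSH -1 -> 48 -1
DUP     -> 48 -1 -1
ADD     -> 48 -2
PUSH -4 -> 48 -2 -4
DUP     -> 48 -2 -4 -4
MOD     -> 48 -2 0
OVER    -> 48 -2 0 -2
MOD     -> 48 -2 0
PUSH -4 -> 48 -2 0 -4
POP     -> 48 -2 0
MUL     -> 48 0
STORE 0 -> 48
LOAD 0  -> 48 0
ROT  — needs 3 operands, stack has 2 → underflow

15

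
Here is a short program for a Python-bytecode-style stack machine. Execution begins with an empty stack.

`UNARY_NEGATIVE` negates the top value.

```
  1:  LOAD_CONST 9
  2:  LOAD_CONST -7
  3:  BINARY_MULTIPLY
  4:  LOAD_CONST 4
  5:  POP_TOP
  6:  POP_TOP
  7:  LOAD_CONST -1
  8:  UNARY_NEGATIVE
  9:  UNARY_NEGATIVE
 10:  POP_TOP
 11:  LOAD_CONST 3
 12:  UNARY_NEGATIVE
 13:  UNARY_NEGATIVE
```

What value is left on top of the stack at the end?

3

LOAD_CONST 9    → [9]
LOAD_CONST -7   → [9, -7]
BINARY_MULTIPLY → [-63]
LOAD_CONST 4    → [-63, 4]
POP_TOP         → [-63]
POP_TOP         → []
LOAD_CONST -1   → [-1]
UNARY_NEGATIVE  → [1]
UNARY_NEGATIVE  → [-1]
POP_TOP         → []
LOAD_CONST 3    → [3]
UNARY_NEGATIVE  → [-3]
UNARY_NEGATIVE  → [3]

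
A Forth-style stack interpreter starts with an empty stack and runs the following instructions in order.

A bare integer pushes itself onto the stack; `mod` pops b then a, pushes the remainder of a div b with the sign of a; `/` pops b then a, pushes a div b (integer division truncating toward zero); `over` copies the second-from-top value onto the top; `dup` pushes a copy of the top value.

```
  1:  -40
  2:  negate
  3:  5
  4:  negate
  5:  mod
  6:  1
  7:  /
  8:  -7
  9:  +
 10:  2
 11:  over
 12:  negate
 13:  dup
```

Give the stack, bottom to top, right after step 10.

[-7, 2]

-40    → [-40]
negate → [40]
5      → [40, 5]
negate → [40, -5]
mod    → [0]
1      → [0, 1]
/      → [0]
-7     → [0, -7]
+      → [-7]
2      → [-7, 2]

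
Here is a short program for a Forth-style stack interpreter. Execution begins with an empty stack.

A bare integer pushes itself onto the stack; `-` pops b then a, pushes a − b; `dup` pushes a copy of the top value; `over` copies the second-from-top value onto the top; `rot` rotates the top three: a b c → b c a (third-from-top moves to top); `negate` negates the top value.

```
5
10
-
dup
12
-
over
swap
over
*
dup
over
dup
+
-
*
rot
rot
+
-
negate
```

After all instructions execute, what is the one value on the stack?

7215

5      -> 5
10     -> 5 10
-      -> -5
dup    -> -5 -5
12     -> -5 -5 12
-      -> -5 -17
over   -> -5 -17 -5
swap   -> -5 -5 -17
over   -> -5 -5 -17 -5
*      -> -5 -5 85
dup    -> -5 -5 85 85
over   -> -5 -5 85 85 85
dup    -> -5 -5 85 85 85 85
+      -> -5 -5 85 85 170
-      -> -5 -5 85 -85
*      -> -5 -5 -7225
rot    -> -5 -7225 -5
rot    -> -7225 -5 -5
+      -> -7225 -10
-      -> -7215
negate -> 7215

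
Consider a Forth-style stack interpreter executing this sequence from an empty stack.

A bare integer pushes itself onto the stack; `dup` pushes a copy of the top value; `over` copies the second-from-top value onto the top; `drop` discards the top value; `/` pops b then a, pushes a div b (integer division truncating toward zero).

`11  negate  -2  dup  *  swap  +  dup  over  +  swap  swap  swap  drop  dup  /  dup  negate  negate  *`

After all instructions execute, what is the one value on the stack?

1

11     -> 11
negate -> -11
-2     -> -11 -2
dup    -> -11 -2 -2
*      -> -11 4
swap   -> 4 -11
+      -> -7
dup    -> -7 -7
over   -> -7 -7 -7
+      -> -7 -14
swap   -> -14 -7
swap   -> -7 -14
swap   -> -14 -7
drop   -> -14
dup    -> -14 -14
/      -> 1
dup    -> 1 1
negate -> 1 -1
negate -> 1 1
*      -> 1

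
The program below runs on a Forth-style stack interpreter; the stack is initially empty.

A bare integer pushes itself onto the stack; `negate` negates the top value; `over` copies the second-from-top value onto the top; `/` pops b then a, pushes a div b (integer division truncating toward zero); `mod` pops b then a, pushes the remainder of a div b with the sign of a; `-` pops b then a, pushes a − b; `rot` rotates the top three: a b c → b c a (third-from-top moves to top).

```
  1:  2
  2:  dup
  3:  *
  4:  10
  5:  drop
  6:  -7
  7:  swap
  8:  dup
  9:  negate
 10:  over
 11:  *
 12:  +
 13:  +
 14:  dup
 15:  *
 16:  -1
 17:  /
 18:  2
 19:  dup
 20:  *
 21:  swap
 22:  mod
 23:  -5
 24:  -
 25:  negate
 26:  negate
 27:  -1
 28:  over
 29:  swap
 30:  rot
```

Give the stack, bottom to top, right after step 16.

[361, -1]

2      → [2]
dup    → [2, 2]
*      → [4]
10     → [4, 10]
drop   → [4]
-7     → [4, -7]
swap   → [-7, 4]
dup    → [-7, 4, 4]
negate → [-7, 4, -4]
over   → [-7, 4, -4, 4]
*      → [-7, 4, -16]
+      → [-7, -12]
+      → [-19]
dup    → [-19, -19]
*      → [361]
-1     → [361, -1]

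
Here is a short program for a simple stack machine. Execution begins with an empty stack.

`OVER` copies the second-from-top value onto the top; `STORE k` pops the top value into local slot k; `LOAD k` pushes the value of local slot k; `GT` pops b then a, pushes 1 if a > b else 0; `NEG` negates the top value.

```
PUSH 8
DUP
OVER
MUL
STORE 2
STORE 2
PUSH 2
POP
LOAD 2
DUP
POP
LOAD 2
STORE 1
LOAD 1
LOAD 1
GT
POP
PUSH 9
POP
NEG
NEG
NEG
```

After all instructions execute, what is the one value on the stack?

-8

PUSH 8   [8]
DUP      [8, 8]
OVER     [8, 8, 8]
MUL      [8, 64]
STORE 2  [8]
STORE 2  []
PUSH 2   [2]
POP      []
LOAD 2   [8]
DUP      [8, 8]
POP      [8]
LOAD 2   [8, 8]
STORE 1  [8]
LOAD 1   [8, 8]
LOAD 1   [8, 8, 8]
GT       [8, 0]
POP      [8]
PUSH 9   [8, 9]
POP      [8]
NEG      [-8]
NEG      [8]
NEG      [-8]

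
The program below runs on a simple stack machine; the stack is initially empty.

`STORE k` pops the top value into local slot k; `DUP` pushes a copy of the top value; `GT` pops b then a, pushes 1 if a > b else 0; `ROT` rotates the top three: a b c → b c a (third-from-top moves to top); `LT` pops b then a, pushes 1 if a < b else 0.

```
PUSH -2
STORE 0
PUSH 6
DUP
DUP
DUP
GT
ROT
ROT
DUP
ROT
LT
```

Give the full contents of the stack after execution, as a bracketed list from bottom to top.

[0, 6, 0]

PUSH -2  -2
STORE 0  (empty)
PUSH 6   6
DUP      6 6
DUP      6 6 6
DUP      6 6 6 6
GT       6 6 0
ROT      6 0 6
ROT      0 6 6
DUP      0 6 6 6
ROT      0 6 6 6
LT       0 6 0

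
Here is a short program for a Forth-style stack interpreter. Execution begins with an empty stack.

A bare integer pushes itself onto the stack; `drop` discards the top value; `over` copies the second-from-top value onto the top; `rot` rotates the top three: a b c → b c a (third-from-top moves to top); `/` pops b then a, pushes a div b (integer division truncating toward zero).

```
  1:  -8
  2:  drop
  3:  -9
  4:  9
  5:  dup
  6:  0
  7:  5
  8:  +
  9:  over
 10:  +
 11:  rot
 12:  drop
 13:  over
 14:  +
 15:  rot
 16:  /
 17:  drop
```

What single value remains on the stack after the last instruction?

9

-8   -> [-8]
drop -> []
-9   -> [-9]
9    -> [-9, 9]
dup  -> [-9, 9, 9]
0    -> [-9, 9, 9, 0]
5    -> [-9, 9, 9, 0, 5]
+    -> [-9, 9, 9, 5]
over -> [-9, 9, 9, 5, 9]
+    -> [-9, 9, 9, 14]
rot  -> [-9, 9, 14, 9]
drop -> [-9, 9, 14]
over -> [-9, 9, 14, 9]
+    -> [-9, 9, 23]
rot  -> [9, 23, -9]
/    -> [9, -2]
drop -> [9]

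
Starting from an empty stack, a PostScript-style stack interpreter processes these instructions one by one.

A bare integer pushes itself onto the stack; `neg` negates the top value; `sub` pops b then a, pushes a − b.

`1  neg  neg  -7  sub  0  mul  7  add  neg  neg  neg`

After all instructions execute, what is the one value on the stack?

1   → [1]
neg → [-1]
neg → [1]
-7  → [1, -7]
sub → [8]
0   → [8, 0]
mul → [0]
7   → [0, 7]
add → [7]
neg → [-7]
neg → [7]
neg → [-7]

-7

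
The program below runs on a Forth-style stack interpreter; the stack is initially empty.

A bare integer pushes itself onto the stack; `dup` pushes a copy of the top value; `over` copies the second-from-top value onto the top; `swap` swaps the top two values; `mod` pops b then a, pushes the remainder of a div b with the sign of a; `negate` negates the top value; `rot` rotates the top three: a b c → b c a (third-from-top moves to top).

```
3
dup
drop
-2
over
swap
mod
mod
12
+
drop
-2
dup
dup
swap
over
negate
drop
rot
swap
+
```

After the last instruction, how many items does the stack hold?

3      : 3
dup    : 3 3
drop   : 3
-2     : 3 -2
over   : 3 -2 3
swap   : 3 3 -2
mod    : 3 1
mod    : 0
12     : 0 12
+      : 12
drop   : (empty)
-2     : -2
dup    : -2 -2
dup    : -2 -2 -2
swap   : -2 -2 -2
over   : -2 -2 -2 -2
negate : -2 -2 -2 2
drop   : -2 -2 -2
rot    : -2 -2 -2
swap   : -2 -2 -2
+      : -2 -4

2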